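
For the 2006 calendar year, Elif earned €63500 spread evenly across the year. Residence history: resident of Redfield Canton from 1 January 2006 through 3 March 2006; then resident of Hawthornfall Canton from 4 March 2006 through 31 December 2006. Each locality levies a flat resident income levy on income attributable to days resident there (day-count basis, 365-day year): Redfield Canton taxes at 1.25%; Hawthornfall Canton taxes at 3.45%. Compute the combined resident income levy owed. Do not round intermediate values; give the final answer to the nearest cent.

Redfield Canton, 1 January – 3 March 2006: 62 days → €63500 × 1.25% × 62/365 = €134.8288
Hawthornfall Canton, 4 March – 31 December 2006: 303 days → €63500 × 3.45% × 303/365 = €1818.6226
Total = €1953.4514

€1953.45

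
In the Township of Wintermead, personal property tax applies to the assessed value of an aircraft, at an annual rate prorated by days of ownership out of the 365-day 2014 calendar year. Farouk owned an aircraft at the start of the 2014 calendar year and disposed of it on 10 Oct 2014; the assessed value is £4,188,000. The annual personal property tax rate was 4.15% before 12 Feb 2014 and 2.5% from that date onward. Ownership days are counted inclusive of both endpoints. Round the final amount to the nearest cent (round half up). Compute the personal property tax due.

1 Jan – 11 Feb 2014: 42 days at 4.15% → £4,188,000 × 4.15% × 42/365 = £19,999.1342
12 Feb – 10 Oct 2014: 241 days at 2.5% → £4,188,000 × 2.5% × 241/365 = £69,130.6849
Total = £89,129.8192

£89,129.82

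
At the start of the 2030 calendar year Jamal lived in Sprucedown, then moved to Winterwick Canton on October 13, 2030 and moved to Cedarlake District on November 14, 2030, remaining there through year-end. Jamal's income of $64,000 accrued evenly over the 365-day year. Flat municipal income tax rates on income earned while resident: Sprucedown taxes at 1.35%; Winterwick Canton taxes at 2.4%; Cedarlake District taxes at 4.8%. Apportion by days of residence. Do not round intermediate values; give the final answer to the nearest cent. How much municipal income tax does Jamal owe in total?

Sprucedown, January 1 – October 12, 2030: 285 days → $64,000 × 1.35% × 285/365 = $674.6301
Winterwick Canton, October 13 – November 13, 2030: 32 days → $64,000 × 2.4% × 32/365 = $134.6630
Cedarlake District, November 14 – December 31, 2030: 48 days → $64,000 × 4.8% × 48/365 = $403.9890
Total = $1,213.2822

$1,213.28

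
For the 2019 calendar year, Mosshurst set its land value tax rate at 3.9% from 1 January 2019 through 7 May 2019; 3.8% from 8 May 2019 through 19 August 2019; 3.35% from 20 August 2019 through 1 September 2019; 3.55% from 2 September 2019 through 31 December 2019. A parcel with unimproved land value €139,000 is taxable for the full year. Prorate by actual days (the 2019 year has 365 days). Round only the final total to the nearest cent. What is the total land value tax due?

€5,192.89

1 January – 7 May 2019: 127 days at 3.9% → €139,000 × 3.9% × 127/365 = €1,886.2110
8 May – 19 August 2019: 104 days at 3.8% → €139,000 × 3.8% × 104/365 = €1,505.0082
20 August – 1 September 2019: 13 days at 3.35% → €139,000 × 3.35% × 13/365 = €165.8479
2 September – 31 December 2019: 121 days at 3.55% → €139,000 × 3.55% × 121/365 = €1,635.8205
Total = €5,192.8877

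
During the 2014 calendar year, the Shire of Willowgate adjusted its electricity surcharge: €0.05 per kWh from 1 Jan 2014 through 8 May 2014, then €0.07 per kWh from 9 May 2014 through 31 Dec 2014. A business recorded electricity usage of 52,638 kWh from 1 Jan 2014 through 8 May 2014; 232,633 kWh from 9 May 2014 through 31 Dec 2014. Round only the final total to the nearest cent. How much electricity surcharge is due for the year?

1 Jan – 8 May 2014: 52,638 kWh at €0.05/kWh → €2,631.90
9 May – 31 Dec 2014: 232,633 kWh at €0.07/kWh → €16,284.31

€18,916.21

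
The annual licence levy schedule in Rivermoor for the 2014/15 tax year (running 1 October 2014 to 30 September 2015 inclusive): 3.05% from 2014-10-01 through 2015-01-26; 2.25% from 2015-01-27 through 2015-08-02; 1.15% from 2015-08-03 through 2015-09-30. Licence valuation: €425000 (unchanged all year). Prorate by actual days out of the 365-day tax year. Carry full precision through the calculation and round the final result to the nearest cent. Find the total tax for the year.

2014-10-01 to 2015-01-26: 118 days at 3.05% → €425000 × 3.05% × 118/365 = €4190.6164
2015-01-27 to 2015-08-02: 188 days at 2.25% → €425000 × 2.25% × 188/365 = €4925.3425
2015-08-03 to 2015-09-30: 59 days at 1.15% → €425000 × 1.15% × 59/365 = €790.0342
Total = €9905.9932

€9905.99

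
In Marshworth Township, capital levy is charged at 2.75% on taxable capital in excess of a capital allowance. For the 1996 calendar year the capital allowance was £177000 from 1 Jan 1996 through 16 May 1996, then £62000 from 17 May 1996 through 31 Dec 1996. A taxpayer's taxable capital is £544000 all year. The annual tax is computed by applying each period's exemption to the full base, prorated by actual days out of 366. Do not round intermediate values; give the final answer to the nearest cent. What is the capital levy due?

1 Jan – 16 May 1996: 137 days, exemption £177000 → (£544000 − £177000) × 2.75% × 137/366 = £3777.7937
17 May – 31 Dec 1996: 229 days, exemption £62000 → (£544000 − £62000) × 2.75% × 229/366 = £8293.4290
Total = £12071.2227

£12071.22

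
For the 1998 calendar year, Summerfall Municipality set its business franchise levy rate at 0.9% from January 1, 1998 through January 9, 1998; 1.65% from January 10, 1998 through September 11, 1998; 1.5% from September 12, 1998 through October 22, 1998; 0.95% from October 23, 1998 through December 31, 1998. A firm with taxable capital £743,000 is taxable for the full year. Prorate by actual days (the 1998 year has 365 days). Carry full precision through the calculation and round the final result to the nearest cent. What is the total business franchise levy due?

January 1 – January 9, 1998: 9 days at 0.9% → £743,000 × 0.9% × 9/365 = £164.8849
January 10 – September 11, 1998: 245 days at 1.65% → £743,000 × 1.65% × 245/365 = £8,228.9795
September 12 – October 22, 1998: 41 days at 1.5% → £743,000 × 1.5% × 41/365 = £1,251.9041
October 23 – December 31, 1998: 70 days at 0.95% → £743,000 × 0.95% × 70/365 = £1,353.6849
Total = £10,999.4534

£10,999.45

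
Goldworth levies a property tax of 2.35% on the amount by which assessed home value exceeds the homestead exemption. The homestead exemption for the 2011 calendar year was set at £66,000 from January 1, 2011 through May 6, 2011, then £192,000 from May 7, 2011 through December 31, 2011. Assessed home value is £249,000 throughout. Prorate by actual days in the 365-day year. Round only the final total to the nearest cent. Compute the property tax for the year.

January 1 – May 6, 2011: 126 days, exemption £66,000 → (£249,000 − £66,000) × 2.35% × 126/365 = £1,484.5562
May 7 – December 31, 2011: 239 days, exemption £192,000 → (£249,000 − £192,000) × 2.35% × 239/365 = £877.0973
Total = £2,361.6534

£2,361.65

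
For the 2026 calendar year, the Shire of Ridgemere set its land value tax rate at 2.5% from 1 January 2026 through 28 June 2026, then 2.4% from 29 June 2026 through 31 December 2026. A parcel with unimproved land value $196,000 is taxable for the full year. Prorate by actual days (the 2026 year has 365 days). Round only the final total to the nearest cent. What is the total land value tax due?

1 January – 28 June 2026: 179 days at 2.5% → $196,000 × 2.5% × 179/365 = $2,403.0137
29 June – 31 December 2026: 186 days at 2.4% → $196,000 × 2.4% × 186/365 = $2,397.1068
Total = $4,800.1205

$4,800.12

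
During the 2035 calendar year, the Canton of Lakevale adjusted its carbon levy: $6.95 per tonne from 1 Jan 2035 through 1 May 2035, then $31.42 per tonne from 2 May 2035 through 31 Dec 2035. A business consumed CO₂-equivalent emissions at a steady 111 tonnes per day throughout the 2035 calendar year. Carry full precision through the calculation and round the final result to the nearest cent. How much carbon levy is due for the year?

$944324.73

1 Jan – 1 May 2035: 121 days × 111 tonnes/day = 13,431 tonnes at $6.95/tonne → $93345.45
2 May – 31 Dec 2035: 244 days × 111 tonnes/day = 27,084 tonnes at $31.42/tonne → $850979.28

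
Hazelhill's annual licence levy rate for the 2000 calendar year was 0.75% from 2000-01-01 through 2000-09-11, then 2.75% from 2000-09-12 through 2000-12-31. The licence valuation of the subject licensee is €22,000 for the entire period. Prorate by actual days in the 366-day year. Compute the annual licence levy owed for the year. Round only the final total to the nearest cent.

2000-01-01 to 2000-09-11: 255 days at 0.75% → €22,000 × 0.75% × 255/366 = €114.9590
2000-09-12 to 2000-12-31: 111 days at 2.75% → €22,000 × 2.75% × 111/366 = €183.4836
Total = €298.4426

€298.44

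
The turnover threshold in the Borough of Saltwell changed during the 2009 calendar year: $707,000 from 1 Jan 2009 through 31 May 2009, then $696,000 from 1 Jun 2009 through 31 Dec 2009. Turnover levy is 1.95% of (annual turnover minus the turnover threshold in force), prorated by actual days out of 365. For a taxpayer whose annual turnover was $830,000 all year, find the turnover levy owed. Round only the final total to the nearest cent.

$2,524.26

1 Jan – 31 May 2009: 151 days, exemption $707,000 → ($830,000 − $707,000) × 1.95% × 151/365 = $992.2562
1 Jun – 31 Dec 2009: 214 days, exemption $696,000 → ($830,000 − $696,000) × 1.95% × 214/365 = $1,532.0055
Total = $2,524.2616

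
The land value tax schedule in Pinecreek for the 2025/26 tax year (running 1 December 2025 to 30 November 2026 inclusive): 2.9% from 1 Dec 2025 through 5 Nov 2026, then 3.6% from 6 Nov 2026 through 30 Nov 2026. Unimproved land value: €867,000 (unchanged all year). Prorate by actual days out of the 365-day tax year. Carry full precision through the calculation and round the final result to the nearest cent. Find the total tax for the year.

1 Dec 2025 – 5 Nov 2026: 340 days at 2.9% → €867,000 × 2.9% × 340/365 = €23,420.8767
6 Nov – 30 Nov 2026: 25 days at 3.6% → €867,000 × 3.6% × 25/365 = €2,137.8082
Total = €25,558.6849

€25,558.68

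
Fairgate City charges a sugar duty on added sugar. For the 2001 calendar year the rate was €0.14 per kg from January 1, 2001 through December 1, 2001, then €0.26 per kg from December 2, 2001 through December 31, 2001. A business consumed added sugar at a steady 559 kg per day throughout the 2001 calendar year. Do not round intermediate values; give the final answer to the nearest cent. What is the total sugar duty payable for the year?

€30,577.30

January 1 – December 1, 2001: 335 days × 559 kg/day = 187,265 kg at €0.14/kg → €26,217.10
December 2 – December 31, 2001: 30 days × 559 kg/day = 16,770 kg at €0.26/kg → €4,360.20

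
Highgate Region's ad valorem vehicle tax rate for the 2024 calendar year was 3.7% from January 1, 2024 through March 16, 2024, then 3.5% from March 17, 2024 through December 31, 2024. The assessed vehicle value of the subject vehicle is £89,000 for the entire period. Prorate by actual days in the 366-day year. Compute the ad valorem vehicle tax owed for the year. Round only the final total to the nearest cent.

January 1 – March 16, 2024: 76 days at 3.7% → £89,000 × 3.7% × 76/366 = £683.7923
March 17 – December 31, 2024: 290 days at 3.5% → £89,000 × 3.5% × 290/366 = £2,468.1694
Total = £3,151.9617

£3,151.96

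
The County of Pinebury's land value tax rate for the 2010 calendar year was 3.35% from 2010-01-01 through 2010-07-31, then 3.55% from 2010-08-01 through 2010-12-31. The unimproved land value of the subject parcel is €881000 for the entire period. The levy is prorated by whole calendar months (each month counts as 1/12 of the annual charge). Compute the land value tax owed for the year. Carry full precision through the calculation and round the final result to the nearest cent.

2010-01-01 to 2010-07-31: 7 months at 3.35% → €881000 × 3.35% × 7/12 = €17216.2083
2010-08-01 to 2010-12-31: 5 months at 3.55% → €881000 × 3.55% × 5/12 = €13031.4583
Total = €30247.6667

€30247.67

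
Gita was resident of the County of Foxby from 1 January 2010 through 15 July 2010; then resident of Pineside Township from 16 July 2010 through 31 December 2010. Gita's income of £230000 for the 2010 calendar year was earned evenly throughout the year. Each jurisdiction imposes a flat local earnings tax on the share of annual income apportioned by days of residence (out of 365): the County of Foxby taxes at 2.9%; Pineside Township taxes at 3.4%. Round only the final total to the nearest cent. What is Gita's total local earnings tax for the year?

The County of Foxby, 1 January – 15 July 2010: 196 days → £230000 × 2.9% × 196/365 = £3581.6986
Pineside Township, 16 July – 31 December 2010: 169 days → £230000 × 3.4% × 169/365 = £3620.7671
Total = £7202.4658

£7202.47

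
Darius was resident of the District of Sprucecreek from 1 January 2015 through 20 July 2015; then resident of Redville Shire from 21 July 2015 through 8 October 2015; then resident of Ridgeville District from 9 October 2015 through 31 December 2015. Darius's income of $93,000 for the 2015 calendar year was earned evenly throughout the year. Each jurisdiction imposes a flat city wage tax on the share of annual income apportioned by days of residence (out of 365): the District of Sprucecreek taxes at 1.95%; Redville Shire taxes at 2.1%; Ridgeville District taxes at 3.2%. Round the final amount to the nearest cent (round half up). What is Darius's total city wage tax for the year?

$2,111.61

The District of Sprucecreek, 1 January – 20 July 2015: 201 days → $93,000 × 1.95% × 201/365 = $998.6671
Redville Shire, 21 July – 8 October 2015: 80 days → $93,000 × 2.1% × 80/365 = $428.0548
Ridgeville District, 9 October – 31 December 2015: 84 days → $93,000 × 3.2% × 84/365 = $684.8877
Total = $2,111.6096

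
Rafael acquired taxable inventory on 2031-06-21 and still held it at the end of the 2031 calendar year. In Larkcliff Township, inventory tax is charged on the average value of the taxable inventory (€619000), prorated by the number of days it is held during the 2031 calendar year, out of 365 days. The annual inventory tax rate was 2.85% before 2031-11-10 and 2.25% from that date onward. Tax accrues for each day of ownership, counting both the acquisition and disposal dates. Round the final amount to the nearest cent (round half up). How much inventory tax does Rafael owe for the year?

2031-06-21 to 2031-11-09: 142 days at 2.85% → €619000 × 2.85% × 142/365 = €6863.2685
2031-11-10 to 2031-12-31: 52 days at 2.25% → €619000 × 2.25% × 52/365 = €1984.1918
Total = €8847.4603

€8847.46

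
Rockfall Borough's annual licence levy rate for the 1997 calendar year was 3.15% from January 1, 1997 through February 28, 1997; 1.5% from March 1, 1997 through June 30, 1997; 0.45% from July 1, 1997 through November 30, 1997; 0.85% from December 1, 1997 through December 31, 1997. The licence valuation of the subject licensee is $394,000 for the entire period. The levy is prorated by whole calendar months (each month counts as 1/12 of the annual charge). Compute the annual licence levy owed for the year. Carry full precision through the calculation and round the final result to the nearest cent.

$5,056.33

January 1 – February 28, 1997: 2 months at 3.15% → $394,000 × 3.15% × 2/12 = $2,068.5000
March 1 – June 30, 1997: 4 months at 1.5% → $394,000 × 1.5% × 4/12 = $1,970.0000
July 1 – November 30, 1997: 5 months at 0.45% → $394,000 × 0.45% × 5/12 = $738.7500
December 1 – December 31, 1997: 1 month at 0.85% → $394,000 × 0.85% × 1/12 = $279.0833
Total = $5,056.3333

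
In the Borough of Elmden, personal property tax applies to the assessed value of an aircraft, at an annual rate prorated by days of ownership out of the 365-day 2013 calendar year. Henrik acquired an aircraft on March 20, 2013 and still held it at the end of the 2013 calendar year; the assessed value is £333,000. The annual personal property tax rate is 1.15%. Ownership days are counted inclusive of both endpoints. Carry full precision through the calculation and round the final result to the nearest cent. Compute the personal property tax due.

Days held (March 20 – December 31, 2013): 287 out of 365
Tax = £333,000 × 1.15% × 287/365 = £3,011.1411

£3,011.14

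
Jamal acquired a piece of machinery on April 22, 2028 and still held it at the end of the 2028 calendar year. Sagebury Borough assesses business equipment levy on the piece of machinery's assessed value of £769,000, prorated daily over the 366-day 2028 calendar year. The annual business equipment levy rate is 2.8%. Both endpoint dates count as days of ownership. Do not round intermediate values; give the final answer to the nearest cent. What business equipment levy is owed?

£14,942.97

Days held (April 22 – December 31, 2028): 254 out of 366
Tax = £769,000 × 2.8% × 254/366 = £14,942.9727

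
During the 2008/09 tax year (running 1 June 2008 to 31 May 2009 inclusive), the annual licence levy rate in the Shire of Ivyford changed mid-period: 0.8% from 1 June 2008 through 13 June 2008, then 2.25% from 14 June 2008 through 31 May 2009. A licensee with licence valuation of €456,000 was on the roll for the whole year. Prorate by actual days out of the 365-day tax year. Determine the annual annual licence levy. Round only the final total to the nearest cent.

1 June – 13 June 2008: 13 days at 0.8% → €456,000 × 0.8% × 13/365 = €129.9288
14 June 2008 – 31 May 2009: 352 days at 2.25% → €456,000 × 2.25% × 352/365 = €9,894.5753
Total = €10,024.5041

€10,024.50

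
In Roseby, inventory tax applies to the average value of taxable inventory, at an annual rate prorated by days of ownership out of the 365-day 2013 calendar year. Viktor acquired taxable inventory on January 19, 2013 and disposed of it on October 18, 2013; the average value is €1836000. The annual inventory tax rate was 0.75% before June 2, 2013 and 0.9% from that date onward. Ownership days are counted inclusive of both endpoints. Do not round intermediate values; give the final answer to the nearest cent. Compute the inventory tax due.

January 19 – June 1, 2013: 134 days at 0.75% → €1836000 × 0.75% × 134/365 = €5055.2877
June 2 – October 18, 2013: 139 days at 0.9% → €1836000 × 0.9% × 139/365 = €6292.7014
Total = €11347.9890

€11347.99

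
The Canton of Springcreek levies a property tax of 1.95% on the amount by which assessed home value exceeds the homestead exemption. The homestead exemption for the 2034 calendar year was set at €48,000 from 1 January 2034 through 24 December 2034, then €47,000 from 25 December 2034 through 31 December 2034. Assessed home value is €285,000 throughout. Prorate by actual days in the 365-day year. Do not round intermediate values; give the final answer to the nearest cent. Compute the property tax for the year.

1 January – 24 December 2034: 358 days, exemption €48,000 → (€285,000 − €48,000) × 1.95% × 358/365 = €4,532.8685
25 December – 31 December 2034: 7 days, exemption €47,000 → (€285,000 − €47,000) × 1.95% × 7/365 = €89.0055
Total = €4,621.8740

€4,621.87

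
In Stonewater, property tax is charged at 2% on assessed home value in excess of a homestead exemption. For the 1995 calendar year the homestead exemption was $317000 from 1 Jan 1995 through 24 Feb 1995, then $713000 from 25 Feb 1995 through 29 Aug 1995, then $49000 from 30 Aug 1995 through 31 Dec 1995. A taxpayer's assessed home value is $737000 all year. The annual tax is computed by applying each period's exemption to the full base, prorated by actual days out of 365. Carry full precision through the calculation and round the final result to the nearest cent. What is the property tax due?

1 Jan – 24 Feb 1995: 55 days, exemption $317000 → ($737000 − $317000) × 2% × 55/365 = $1265.7534
25 Feb – 29 Aug 1995: 186 days, exemption $713000 → ($737000 − $713000) × 2% × 186/365 = $244.6027
30 Aug – 31 Dec 1995: 124 days, exemption $49000 → ($737000 − $49000) × 2% × 124/365 = $4674.6301
Total = $6184.9863

$6184.99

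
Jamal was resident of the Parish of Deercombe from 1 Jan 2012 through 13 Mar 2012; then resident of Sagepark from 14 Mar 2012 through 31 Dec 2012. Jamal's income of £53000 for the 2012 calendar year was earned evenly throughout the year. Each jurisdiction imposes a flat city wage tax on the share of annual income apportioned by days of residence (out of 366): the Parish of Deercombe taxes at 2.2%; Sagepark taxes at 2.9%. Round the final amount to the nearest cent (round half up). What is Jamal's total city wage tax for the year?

The Parish of Deercombe, 1 Jan – 13 Mar 2012: 73 days → £53000 × 2.2% × 73/366 = £232.5628
Sagepark, 14 Mar – 31 Dec 2012: 293 days → £53000 × 2.9% × 293/366 = £1230.4399
Total = £1463.0027

£1463.00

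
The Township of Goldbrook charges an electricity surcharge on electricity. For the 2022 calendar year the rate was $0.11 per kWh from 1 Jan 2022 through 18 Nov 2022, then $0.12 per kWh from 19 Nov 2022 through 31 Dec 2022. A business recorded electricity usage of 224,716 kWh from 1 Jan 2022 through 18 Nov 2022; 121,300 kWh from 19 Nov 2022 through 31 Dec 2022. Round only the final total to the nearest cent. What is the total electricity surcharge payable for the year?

1 Jan – 18 Nov 2022: 224,716 kWh at $0.11/kWh → $24,718.76
19 Nov – 31 Dec 2022: 121,300 kWh at $0.12/kWh → $14,556.00

$39,274.76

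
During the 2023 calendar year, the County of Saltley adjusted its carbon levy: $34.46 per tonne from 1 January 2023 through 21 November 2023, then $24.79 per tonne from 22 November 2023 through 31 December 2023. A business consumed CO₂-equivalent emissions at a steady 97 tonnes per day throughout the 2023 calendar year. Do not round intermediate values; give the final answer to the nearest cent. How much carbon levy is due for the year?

1 January – 21 November 2023: 325 days × 97 tonnes/day = 31,525 tonnes at $34.46/tonne → $1086351.50
22 November – 31 December 2023: 40 days × 97 tonnes/day = 3,880 tonnes at $24.79/tonne → $96185.20

$1182536.70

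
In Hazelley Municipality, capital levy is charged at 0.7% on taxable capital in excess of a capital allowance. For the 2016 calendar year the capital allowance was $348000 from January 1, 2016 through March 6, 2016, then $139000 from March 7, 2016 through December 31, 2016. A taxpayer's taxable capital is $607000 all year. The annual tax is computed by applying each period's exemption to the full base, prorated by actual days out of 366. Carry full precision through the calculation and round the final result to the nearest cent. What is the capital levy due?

January 1 – March 6, 2016: 66 days, exemption $348000 → ($607000 − $348000) × 0.7% × 66/366 = $326.9344
March 7 – December 31, 2016: 300 days, exemption $139000 → ($607000 − $139000) × 0.7% × 300/366 = $2685.2459
Total = $3012.1803

$3012.18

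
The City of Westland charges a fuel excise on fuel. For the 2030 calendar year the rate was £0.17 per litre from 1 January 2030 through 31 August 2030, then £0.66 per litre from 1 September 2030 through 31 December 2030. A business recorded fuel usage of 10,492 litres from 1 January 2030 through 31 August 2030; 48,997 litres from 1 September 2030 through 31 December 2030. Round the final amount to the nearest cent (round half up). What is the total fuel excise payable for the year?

£34121.66

1 January – 31 August 2030: 10,492 litres at £0.17/litre → £1783.64
1 September – 31 December 2030: 48,997 litres at £0.66/litre → £32338.02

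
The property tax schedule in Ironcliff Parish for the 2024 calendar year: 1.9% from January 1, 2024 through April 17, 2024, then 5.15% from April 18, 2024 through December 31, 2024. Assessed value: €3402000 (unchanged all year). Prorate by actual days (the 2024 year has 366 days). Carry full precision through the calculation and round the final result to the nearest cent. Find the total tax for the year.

January 1 – April 17, 2024: 108 days at 1.9% → €3402000 × 1.9% × 108/366 = €19073.5082
April 18 – December 31, 2024: 258 days at 5.15% → €3402000 × 5.15% × 258/366 = €123503.7541
Total = €142577.2623

€142577.26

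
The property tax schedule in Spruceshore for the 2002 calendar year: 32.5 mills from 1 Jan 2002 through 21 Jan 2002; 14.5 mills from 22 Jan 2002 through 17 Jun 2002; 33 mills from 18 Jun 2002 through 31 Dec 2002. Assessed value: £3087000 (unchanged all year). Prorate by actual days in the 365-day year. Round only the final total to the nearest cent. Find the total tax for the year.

1 Jan – 21 Jan 2002: 21 days at 32.5 mills → £3087000 × 3.25% × 21/365 = £5772.2671
22 Jan – 17 Jun 2002: 147 days at 14.5 mills → £3087000 × 1.45% × 147/365 = £18027.2342
18 Jun – 31 Dec 2002: 197 days at 33 mills → £3087000 × 3.3% × 197/365 = £54982.4301
Total = £78781.9315

£78781.93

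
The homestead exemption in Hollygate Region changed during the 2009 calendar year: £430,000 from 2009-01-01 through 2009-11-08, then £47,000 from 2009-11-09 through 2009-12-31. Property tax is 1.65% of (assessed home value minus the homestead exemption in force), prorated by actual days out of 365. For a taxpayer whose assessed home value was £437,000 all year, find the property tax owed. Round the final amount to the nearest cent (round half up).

2009-01-01 to 2009-11-08: 312 days, exemption £430,000 → (£437,000 − £430,000) × 1.65% × 312/365 = £98.7288
2009-11-09 to 2009-12-31: 53 days, exemption £47,000 → (£437,000 − £47,000) × 1.65% × 53/365 = £934.3973
Total = £1,033.1260

£1,033.13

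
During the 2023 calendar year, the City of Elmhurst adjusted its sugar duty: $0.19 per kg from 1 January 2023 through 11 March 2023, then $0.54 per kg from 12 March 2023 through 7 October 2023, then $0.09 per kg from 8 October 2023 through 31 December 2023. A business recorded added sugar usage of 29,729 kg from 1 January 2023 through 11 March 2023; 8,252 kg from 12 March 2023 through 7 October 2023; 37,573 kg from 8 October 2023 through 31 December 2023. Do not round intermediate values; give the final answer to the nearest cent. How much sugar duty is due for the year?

1 January – 11 March 2023: 29,729 kg at $0.19/kg → $5,648.51
12 March – 7 October 2023: 8,252 kg at $0.54/kg → $4,456.08
8 October – 31 December 2023: 37,573 kg at $0.09/kg → $3,381.57

$13,486.16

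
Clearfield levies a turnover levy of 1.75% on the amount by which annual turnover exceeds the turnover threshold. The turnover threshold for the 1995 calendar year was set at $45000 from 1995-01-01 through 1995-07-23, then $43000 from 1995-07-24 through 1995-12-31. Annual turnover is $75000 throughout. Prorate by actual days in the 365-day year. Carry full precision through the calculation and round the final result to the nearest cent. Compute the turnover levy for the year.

$540.44

1995-01-01 to 1995-07-23: 204 days, exemption $45000 → ($75000 − $45000) × 1.75% × 204/365 = $293.4247
1995-07-24 to 1995-12-31: 161 days, exemption $43000 → ($75000 − $43000) × 1.75% × 161/365 = $247.0137
Total = $540.4384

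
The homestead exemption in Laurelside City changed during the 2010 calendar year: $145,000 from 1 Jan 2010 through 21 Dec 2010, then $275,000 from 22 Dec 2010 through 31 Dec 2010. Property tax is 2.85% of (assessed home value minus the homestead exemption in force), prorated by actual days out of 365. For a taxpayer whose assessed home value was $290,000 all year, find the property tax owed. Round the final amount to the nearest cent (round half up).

1 Jan – 21 Dec 2010: 355 days, exemption $145,000 → ($290,000 − $145,000) × 2.85% × 355/365 = $4,019.2808
22 Dec – 31 Dec 2010: 10 days, exemption $275,000 → ($290,000 − $275,000) × 2.85% × 10/365 = $11.7123
Total = $4,030.9932

$4,030.99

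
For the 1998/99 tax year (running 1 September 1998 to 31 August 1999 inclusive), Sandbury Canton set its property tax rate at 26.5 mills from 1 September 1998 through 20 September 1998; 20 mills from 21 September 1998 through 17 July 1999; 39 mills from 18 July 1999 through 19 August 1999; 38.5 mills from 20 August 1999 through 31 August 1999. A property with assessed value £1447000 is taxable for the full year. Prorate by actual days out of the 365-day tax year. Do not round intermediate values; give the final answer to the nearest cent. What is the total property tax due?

£32821.13

1 September – 20 September 1998: 20 days at 26.5 mills → £1447000 × 2.65% × 20/365 = £2101.1233
21 September 1998 – 17 July 1999: 300 days at 20 mills → £1447000 × 2% × 300/365 = £23786.3014
18 July – 19 August 1999: 33 days at 39 mills → £1447000 × 3.9% × 33/365 = £5102.1616
20 August – 31 August 1999: 12 days at 38.5 mills → £1447000 × 3.85% × 12/365 = £1831.5452
Total = £32821.1315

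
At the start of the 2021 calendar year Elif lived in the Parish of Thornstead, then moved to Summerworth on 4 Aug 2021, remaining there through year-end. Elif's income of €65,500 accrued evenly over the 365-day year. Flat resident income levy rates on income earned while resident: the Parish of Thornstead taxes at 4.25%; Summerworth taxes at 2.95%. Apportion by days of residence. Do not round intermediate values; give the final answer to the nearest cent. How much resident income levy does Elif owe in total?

€2,433.82

The Parish of Thornstead, 1 Jan – 3 Aug 2021: 215 days → €65,500 × 4.25% × 215/365 = €1,639.7432
Summerworth, 4 Aug – 31 Dec 2021: 150 days → €65,500 × 2.95% × 150/365 = €794.0753
Total = €2,433.8185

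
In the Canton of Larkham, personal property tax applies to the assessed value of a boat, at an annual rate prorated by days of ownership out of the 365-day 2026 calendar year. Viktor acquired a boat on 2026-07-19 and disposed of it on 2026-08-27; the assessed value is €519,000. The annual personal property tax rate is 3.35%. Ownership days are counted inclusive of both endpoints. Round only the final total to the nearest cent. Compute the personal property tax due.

Days held (2026-07-19 to 2026-08-27): 40 out of 365
Tax = €519,000 × 3.35% × 40/365 = €1,905.3699

€1,905.37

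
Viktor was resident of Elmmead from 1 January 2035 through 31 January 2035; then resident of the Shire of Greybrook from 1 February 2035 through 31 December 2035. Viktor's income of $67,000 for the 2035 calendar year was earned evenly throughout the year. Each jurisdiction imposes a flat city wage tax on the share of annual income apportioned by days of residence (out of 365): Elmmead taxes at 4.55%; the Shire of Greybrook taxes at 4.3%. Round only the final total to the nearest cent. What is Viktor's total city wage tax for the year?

$2,895.23

Elmmead, 1 January – 31 January 2035: 31 days → $67,000 × 4.55% × 31/365 = $258.9137
The Shire of Greybrook, 1 February – 31 December 2035: 334 days → $67,000 × 4.3% × 334/365 = $2,636.3123
Total = $2,895.2260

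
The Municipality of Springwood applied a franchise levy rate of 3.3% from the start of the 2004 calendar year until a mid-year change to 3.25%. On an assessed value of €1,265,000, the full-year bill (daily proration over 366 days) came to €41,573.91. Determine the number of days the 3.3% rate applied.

Let d = days at the first rate; then 366 − d days at the second rate.
€1,265,000 × [3.3%·d + 3.25%·(366−d)] / 366 = €41,573.91
Solving gives d = 267, so the new rate took effect on 24 Sep 2004.

267 days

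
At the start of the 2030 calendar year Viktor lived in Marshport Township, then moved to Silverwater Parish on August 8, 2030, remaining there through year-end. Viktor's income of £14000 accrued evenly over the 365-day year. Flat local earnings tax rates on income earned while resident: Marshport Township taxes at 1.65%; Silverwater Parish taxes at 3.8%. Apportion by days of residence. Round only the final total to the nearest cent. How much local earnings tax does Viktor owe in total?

£351.40

Marshport Township, January 1 – August 7, 2030: 219 days → £14000 × 1.65% × 219/365 = £138.6000
Silverwater Parish, August 8 – December 31, 2030: 146 days → £14000 × 3.8% × 146/365 = £212.8000
Total = £351.4000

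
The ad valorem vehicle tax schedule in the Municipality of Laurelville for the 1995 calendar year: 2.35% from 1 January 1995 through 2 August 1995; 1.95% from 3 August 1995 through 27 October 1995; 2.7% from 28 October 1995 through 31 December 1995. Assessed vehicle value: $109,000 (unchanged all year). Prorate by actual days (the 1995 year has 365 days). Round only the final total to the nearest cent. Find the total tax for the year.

$2,526.71

1 January – 2 August 1995: 214 days at 2.35% → $109,000 × 2.35% × 214/365 = $1,501.8110
3 August – 27 October 1995: 86 days at 1.95% → $109,000 × 1.95% × 86/365 = $500.8027
28 October – 31 December 1995: 65 days at 2.7% → $109,000 × 2.7% × 65/365 = $524.0959
Total = $2,526.7096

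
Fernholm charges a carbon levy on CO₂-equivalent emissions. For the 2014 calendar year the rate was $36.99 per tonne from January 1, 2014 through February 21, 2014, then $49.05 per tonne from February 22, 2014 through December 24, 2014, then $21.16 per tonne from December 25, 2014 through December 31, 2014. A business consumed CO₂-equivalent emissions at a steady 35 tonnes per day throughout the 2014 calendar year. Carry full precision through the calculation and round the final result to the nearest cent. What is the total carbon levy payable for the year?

$597,831.50

January 1 – February 21, 2014: 52 days × 35 tonnes/day = 1,820 tonnes at $36.99/tonne → $67,321.80
February 22 – December 24, 2014: 306 days × 35 tonnes/day = 10,710 tonnes at $49.05/tonne → $525,325.50
December 25 – December 31, 2014: 7 days × 35 tonnes/day = 245 tonnes at $21.16/tonne → $5,184.20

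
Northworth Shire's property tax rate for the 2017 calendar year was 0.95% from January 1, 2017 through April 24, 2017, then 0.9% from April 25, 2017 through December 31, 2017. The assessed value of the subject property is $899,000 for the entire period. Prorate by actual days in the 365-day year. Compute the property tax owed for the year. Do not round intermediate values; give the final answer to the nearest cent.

$8,231.39

January 1 – April 24, 2017: 114 days at 0.95% → $899,000 × 0.95% × 114/365 = $2,667.4438
April 25 – December 31, 2017: 251 days at 0.9% → $899,000 × 0.9% × 251/365 = $5,563.9479
Total = $8,231.3918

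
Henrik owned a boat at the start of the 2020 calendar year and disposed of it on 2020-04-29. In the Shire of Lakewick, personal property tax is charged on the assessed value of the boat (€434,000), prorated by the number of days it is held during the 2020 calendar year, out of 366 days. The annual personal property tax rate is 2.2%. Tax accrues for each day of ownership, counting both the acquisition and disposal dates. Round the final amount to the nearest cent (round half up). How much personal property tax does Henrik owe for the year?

Days held (2020-01-01 to 2020-04-29): 120 out of 366
Tax = €434,000 × 2.2% × 120/366 = €3,130.4918

€3,130.49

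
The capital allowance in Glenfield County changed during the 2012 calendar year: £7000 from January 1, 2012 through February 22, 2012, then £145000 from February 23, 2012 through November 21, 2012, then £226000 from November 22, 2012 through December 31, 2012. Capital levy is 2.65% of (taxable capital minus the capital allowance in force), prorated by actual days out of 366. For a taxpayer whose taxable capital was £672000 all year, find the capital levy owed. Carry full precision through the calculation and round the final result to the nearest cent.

January 1 – February 22, 2012: 53 days, exemption £7000 → (£672000 − £7000) × 2.65% × 53/366 = £2551.8921
February 23 – November 21, 2012: 273 days, exemption £145000 → (£672000 − £145000) × 2.65% × 273/366 = £10416.8893
November 22 – December 31, 2012: 40 days, exemption £226000 → (£672000 − £226000) × 2.65% × 40/366 = £1291.6940
Total = £14260.4754

£14260.48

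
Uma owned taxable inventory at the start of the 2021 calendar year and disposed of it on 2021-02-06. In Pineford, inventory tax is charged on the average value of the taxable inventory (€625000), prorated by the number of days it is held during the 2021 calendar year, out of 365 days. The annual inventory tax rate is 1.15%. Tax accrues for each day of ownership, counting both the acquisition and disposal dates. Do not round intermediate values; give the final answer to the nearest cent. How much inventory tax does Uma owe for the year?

Days held (2021-01-01 to 2021-02-06): 37 out of 365
Tax = €625000 × 1.15% × 37/365 = €728.5959

€728.60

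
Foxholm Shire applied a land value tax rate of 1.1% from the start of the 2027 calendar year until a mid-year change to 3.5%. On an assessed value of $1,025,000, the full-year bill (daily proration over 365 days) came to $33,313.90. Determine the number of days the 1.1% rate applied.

Let d = days at the first rate; then 365 − d days at the second rate.
$1,025,000 × [1.1%·d + 3.5%·(365−d)] / 365 = $33,313.90
Solving gives d = 38, so the new rate took effect on 8 February 2027.

38 days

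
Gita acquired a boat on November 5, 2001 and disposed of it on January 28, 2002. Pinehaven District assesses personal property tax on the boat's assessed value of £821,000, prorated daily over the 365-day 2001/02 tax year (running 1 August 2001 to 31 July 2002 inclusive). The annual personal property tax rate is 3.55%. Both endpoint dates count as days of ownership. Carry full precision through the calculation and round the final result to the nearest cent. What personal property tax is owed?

£6,787.31

Days held (November 5, 2001 – January 28, 2002): 85 out of 365
Tax = £821,000 × 3.55% × 85/365 = £6,787.3082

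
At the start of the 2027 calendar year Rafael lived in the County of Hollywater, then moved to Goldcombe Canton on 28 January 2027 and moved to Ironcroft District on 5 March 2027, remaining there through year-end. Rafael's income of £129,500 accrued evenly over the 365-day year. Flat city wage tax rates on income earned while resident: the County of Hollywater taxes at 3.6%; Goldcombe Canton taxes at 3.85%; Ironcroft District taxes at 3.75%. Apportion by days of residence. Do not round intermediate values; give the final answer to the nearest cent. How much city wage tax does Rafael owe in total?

The County of Hollywater, 1 January – 27 January 2027: 27 days → £129,500 × 3.6% × 27/365 = £344.8603
Goldcombe Canton, 28 January – 4 March 2027: 36 days → £129,500 × 3.85% × 36/365 = £491.7452
Ironcroft District, 5 March – 31 December 2027: 302 days → £129,500 × 3.75% × 302/365 = £4,018.0479
Total = £4,854.6534

£4,854.65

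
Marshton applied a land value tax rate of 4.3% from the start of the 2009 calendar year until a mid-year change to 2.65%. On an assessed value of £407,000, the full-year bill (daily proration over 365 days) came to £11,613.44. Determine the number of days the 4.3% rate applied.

45 days

Let d = days at the first rate; then 365 − d days at the second rate.
£407,000 × [4.3%·d + 2.65%·(365−d)] / 365 = £11,613.44
Solving gives d = 45, so the new rate took effect on February 15, 2009.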